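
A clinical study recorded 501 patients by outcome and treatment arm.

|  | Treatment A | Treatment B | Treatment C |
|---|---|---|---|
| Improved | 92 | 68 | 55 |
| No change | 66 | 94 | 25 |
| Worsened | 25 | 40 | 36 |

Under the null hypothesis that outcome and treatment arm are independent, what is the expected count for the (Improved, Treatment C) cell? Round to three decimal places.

Row total (Improved) = 215; column total (Treatment C) = 116; grand total N = 501.
Expected count = (row total × column total) / N = 215 × 116 / 501 = 49.780.

49.780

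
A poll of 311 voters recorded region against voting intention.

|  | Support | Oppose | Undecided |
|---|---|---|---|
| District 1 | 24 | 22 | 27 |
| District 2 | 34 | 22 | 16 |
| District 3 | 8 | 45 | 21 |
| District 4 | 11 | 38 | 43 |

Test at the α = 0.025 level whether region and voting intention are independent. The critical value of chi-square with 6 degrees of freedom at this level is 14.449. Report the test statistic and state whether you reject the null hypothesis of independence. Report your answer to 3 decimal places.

Row totals: 73, 72, 74, 92. Column totals: 77, 127, 107. Grand total N = 311.
Expected counts (row total × column total / N):
  District 1, Support: 73×77/311 = 18.07395
  District 1, Oppose: 73×127/311 = 29.81029
  District 1, Undecided: 73×107/311 = 25.11576
  District 2, Support: 72×77/311 = 17.82637
  District 2, Oppose: 72×127/311 = 29.40193
  District 2, Undecided: 72×107/311 = 24.77170
  District 3, Support: 74×77/311 = 18.32154
  District 3, Oppose: 74×127/311 = 30.21865
  District 3, Undecided: 74×107/311 = 25.45981
  District 4, Support: 92×77/311 = 22.77814
  District 4, Oppose: 92×127/311 = 37.56913
  District 4, Undecided: 92×107/311 = 31.65273
Contributions (O − E)²/E:
  (24 − 18.07395)²/18.07395 = 1.9430
  (22 − 29.81029)²/29.81029 = 2.0463
  (27 − 25.11576)²/25.11576 = 0.1414
  (34 − 17.82637)²/17.82637 = 14.6741
  (22 − 29.40193)²/29.40193 = 1.8634
  (16 − 24.77170)²/24.77170 = 3.1061
  (8 − 18.32154)²/18.32154 = 5.8147
  (45 − 30.21865)²/30.21865 = 7.2302
  (21 − 25.45981)²/25.45981 = 0.7812
  (11 − 22.77814)²/22.77814 = 6.0903
  (38 − 37.56913)²/37.56913 = 0.0049
  (43 − 31.65273)²/31.65273 = 4.0679
χ² = 1.9430 + 2.0463 + 0.1414 + 14.6741 + 1.8634 + 3.1061 + 5.8147 + 7.2302 + 0.7812 + 6.0903 + 0.0049 + 4.0679 = 47.764
df = (4−1)(3−1) = 6. Since 47.764 > 14.449, reject the null hypothesis of independence at α = 0.025.

47.764; reject H₀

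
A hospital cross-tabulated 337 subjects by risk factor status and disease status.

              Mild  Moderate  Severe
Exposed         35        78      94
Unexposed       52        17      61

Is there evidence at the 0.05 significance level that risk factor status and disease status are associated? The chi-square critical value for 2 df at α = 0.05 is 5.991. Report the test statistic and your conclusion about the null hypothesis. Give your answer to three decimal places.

Row totals: 207, 130. Column totals: 87, 95, 155. Grand total N = 337.
Expected counts (row total × column total / N):
  Exposed, Mild: 207×87/337 = 53.4392
  Exposed, Moderate: 207×95/337 = 58.3531
  Exposed, Severe: 207×155/337 = 95.2077
  Unexposed, Mild: 130×87/337 = 33.5608
  Unexposed, Moderate: 130×95/337 = 36.6469
  Unexposed, Severe: 130×155/337 = 59.7923
Contributions (O − E)²/E:
  (35 − 53.4392)²/53.4392 = 6.3624
  (78 − 58.3531)²/58.3531 = 6.6149
  (94 − 95.2077)²/95.2077 = 0.0153
  (52 − 33.5608)²/33.5608 = 10.1310
  (17 − 36.6469)²/36.6469 = 10.5330
  (61 − 59.7923)²/59.7923 = 0.0244
χ² = 6.3624 + 6.6149 + 0.0153 + 10.1310 + 10.5330 + 0.0244 = 33.681
df = (2−1)(3−1) = 2. Since 33.681 > 5.991, reject the null hypothesis of independence at α = 0.05.

33.681; reject H₀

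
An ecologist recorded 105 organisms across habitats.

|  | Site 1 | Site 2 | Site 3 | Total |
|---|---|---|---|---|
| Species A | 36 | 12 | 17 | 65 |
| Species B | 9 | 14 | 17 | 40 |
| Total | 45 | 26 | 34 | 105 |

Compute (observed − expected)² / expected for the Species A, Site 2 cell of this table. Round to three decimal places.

1.042

Row total (Species A) = 65; column total (Site 2) = 26; N = 105.
Expected count E = 65 × 26 / 105 = 16.0952.
Contribution = (O − E)²/E = (12 − 16.0952)² / 16.0952 = 1.042.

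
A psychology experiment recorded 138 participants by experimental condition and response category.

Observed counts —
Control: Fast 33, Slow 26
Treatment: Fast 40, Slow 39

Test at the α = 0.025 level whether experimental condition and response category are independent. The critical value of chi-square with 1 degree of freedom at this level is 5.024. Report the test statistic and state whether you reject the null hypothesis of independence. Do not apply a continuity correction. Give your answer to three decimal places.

0.381; fail to reject H₀

Row totals: 59, 79. Column totals: 73, 65. Grand total N = 138.
Expected counts (row total × column total / N):
  Control, Fast: 59×73/138 = 31.2101
  Control, Slow: 59×65/138 = 27.7899
  Treatment, Fast: 79×73/138 = 41.7899
  Treatment, Slow: 79×65/138 = 37.2101
Contributions (O − E)²/E:
  (33 − 31.2101)²/31.2101 = 0.1027
  (26 − 27.7899)²/27.7899 = 0.1153
  (40 − 41.7899)²/41.7899 = 0.0767
  (39 − 37.2101)²/37.2101 = 0.0861
χ² = 0.1027 + 0.1153 + 0.0767 + 0.0861 = 0.381
df = (2−1)(2−1) = 1. Since 0.381 < 5.024, fail to reject the null hypothesis of independence at α = 0.025.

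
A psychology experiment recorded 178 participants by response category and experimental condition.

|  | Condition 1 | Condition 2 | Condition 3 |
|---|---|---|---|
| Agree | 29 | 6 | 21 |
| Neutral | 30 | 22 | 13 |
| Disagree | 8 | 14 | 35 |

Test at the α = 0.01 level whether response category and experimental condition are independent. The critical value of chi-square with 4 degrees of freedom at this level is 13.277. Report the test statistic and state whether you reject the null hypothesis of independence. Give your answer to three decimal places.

32.985; reject H₀

Row totals: 56, 65, 57. Column totals: 67, 42, 69. Grand total N = 178.
Expected counts (row total × column total / N):
  Agree, Condition 1: 56×67/178 = 21.0787
  Agree, Condition 2: 56×42/178 = 13.2135
  Agree, Condition 3: 56×69/178 = 21.7079
  Neutral, Condition 1: 65×67/178 = 24.4663
  Neutral, Condition 2: 65×42/178 = 15.3371
  Neutral, Condition 3: 65×69/178 = 25.1966
  Disagree, Condition 1: 57×67/178 = 21.4551
  Disagree, Condition 2: 57×42/178 = 13.4494
  Disagree, Condition 3: 57×69/178 = 22.0955
Contributions (O − E)²/E:
  (29 − 21.0787)²/21.0787 = 2.9768
  (6 − 13.2135)²/13.2135 = 3.9380
  (21 − 21.7079)²/21.7079 = 0.0231
  (30 − 24.4663)²/24.4663 = 1.2516
  (22 − 15.3371)²/15.3371 = 2.8946
  (13 − 25.1966)²/25.1966 = 5.9039
  (8 − 21.4551)²/21.4551 = 8.4381
  (14 − 13.4494)²/13.4494 = 0.0225
  (35 − 22.0955)²/22.0955 = 7.5367
χ² = 2.9768 + 3.9380 + 0.0231 + 1.2516 + 2.8946 + 5.9039 + 8.4381 + 0.0225 + 7.5367 = 32.985
df = (3−1)(3−1) = 4. Since 32.985 > 13.277, reject the null hypothesis of independence at α = 0.01.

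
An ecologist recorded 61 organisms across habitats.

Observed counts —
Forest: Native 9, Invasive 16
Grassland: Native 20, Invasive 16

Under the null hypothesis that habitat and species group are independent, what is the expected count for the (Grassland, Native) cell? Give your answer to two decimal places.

Row total (Grassland) = 36; column total (Native) = 29; grand total N = 61.
Expected count = (row total × column total) / N = 36 × 29 / 61 = 17.11.

17.11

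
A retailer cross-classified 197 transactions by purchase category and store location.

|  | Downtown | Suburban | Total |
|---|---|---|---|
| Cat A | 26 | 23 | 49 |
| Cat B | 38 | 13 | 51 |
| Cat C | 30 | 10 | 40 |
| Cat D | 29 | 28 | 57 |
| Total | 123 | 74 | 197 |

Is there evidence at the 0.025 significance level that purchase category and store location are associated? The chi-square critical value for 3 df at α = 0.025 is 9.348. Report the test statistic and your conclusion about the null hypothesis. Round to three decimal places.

10.945; reject H₀

Grand total N = 197.
Expected counts (row total × column total / N):
  Cat A, Downtown: 49×123/197 = 30.59391
  Cat A, Suburban: 49×74/197 = 18.40609
  Cat B, Downtown: 51×123/197 = 31.84264
  Cat B, Suburban: 51×74/197 = 19.15736
  Cat C, Downtown: 40×123/197 = 24.97462
  Cat C, Suburban: 40×74/197 = 15.02538
  Cat D, Downtown: 57×123/197 = 35.58883
  Cat D, Suburban: 57×74/197 = 21.41117
Contributions (O − E)²/E:
  (26 − 30.59391)²/30.59391 = 0.6898
  (23 − 18.40609)²/18.40609 = 1.1466
  (38 − 31.84264)²/31.84264 = 1.1906
  (13 − 19.15736)²/19.15736 = 1.9790
  (30 − 24.97462)²/24.97462 = 1.0112
  (10 − 15.02538)²/15.02538 = 1.6808
  (29 − 35.58883)²/35.58883 = 1.2198
  (28 − 21.41117)²/21.41117 = 2.0276
χ² = 0.6898 + 1.1466 + 1.1906 + 1.9790 + 1.0112 + 1.6808 + 1.2198 + 2.0276 = 10.945
df = (4−1)(2−1) = 3. Since 10.945 > 9.348, reject the null hypothesis of independence at α = 0.025.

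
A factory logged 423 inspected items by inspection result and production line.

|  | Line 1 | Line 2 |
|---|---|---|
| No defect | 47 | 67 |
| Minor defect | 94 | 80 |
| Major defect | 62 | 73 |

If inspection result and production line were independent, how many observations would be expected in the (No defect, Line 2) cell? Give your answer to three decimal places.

59.291

Row total (No defect) = 114; column total (Line 2) = 220; grand total N = 423.
Expected count = (row total × column total) / N = 114 × 220 / 423 = 59.291.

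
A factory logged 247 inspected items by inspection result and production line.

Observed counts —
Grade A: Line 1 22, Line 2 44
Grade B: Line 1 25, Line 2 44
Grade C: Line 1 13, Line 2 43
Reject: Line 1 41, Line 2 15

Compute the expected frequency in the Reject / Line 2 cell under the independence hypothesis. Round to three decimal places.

33.101

Row total (Reject) = 56; column total (Line 2) = 146; grand total N = 247.
Expected count = (row total × column total) / N = 56 × 146 / 247 = 33.101.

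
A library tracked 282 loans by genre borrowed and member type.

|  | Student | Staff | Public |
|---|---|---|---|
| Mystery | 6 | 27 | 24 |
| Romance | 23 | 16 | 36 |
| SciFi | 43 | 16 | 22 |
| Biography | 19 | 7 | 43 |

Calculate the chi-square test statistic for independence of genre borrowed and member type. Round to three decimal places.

Row totals: 57, 75, 81, 69. Column totals: 91, 66, 125. Grand total N = 282.
Expected counts (row total × column total / N):
  Mystery, Student: 57×91/282 = 18.3936
  Mystery, Staff: 57×66/282 = 13.3404
  Mystery, Public: 57×125/282 = 25.2660
  Romance, Student: 75×91/282 = 24.2021
  Romance, Staff: 75×66/282 = 17.5532
  Romance, Public: 75×125/282 = 33.2447
  SciFi, Student: 81×91/282 = 26.1383
  SciFi, Staff: 81×66/282 = 18.9574
  SciFi, Public: 81×125/282 = 35.9043
  Biography, Student: 69×91/282 = 22.2660
  Biography, Staff: 69×66/282 = 16.1489
  Biography, Public: 69×125/282 = 30.5851
Contributions (O − E)²/E:
  (6 − 18.3936)²/18.3936 = 8.3508
  (27 − 13.3404)²/13.3404 = 13.9864
  (24 − 25.2660)²/25.2660 = 0.0634
  (23 − 24.2021)²/24.2021 = 0.0597
  (16 − 17.5532)²/17.5532 = 0.1374
  (36 − 33.2447)²/33.2447 = 0.2284
  (43 − 26.1383)²/26.1383 = 10.8774
  (16 − 18.9574)²/18.9574 = 0.4614
  (22 − 35.9043)²/35.9043 = 5.3846
  (19 − 22.2660)²/22.2660 = 0.4791
  (7 − 16.1489)²/16.1489 = 5.1832
  (43 − 30.5851)²/30.5851 = 5.0394
χ² = 8.3508 + 13.9864 + 0.0634 + 0.0597 + 0.1374 + 0.2284 + 10.8774 + 0.4614 + 5.3846 + 0.4791 + 5.1832 + 5.0394 = 50.251

50.251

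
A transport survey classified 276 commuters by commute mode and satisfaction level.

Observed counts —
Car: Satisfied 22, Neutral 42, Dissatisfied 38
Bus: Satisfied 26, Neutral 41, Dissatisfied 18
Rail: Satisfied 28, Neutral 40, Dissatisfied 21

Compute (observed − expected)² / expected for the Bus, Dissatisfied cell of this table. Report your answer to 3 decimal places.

Row total (Bus) = 85; column total (Dissatisfied) = 77; N = 276.
Expected count E = 85 × 77 / 276 = 23.7138.
Contribution = (O − E)²/E = (18 − 23.7138)² / 23.7138 = 1.377.

1.377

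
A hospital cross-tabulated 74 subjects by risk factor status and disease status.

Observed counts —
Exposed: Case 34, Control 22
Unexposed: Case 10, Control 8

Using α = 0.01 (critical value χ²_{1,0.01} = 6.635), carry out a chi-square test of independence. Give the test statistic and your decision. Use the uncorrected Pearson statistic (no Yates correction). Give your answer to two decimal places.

0.15; fail to reject H₀

Row totals: 56, 18. Column totals: 44, 30. Grand total N = 74.
Expected counts (row total × column total / N):
  Exposed, Case: 56×44/74 = 33.297
  Exposed, Control: 56×30/74 = 22.703
  Unexposed, Case: 18×44/74 = 10.703
  Unexposed, Control: 18×30/74 = 7.297
Contributions (O − E)²/E:
  (34 − 33.297)²/33.297 = 0.0148
  (22 − 22.703)²/22.703 = 0.0218
  (10 − 10.703)²/10.703 = 0.0462
  (8 − 7.297)²/7.297 = 0.0677
χ² = 0.0148 + 0.0218 + 0.0462 + 0.0677 = 0.15
df = (2−1)(2−1) = 1. Since 0.15 < 6.635, fail to reject the null hypothesis of independence at α = 0.01.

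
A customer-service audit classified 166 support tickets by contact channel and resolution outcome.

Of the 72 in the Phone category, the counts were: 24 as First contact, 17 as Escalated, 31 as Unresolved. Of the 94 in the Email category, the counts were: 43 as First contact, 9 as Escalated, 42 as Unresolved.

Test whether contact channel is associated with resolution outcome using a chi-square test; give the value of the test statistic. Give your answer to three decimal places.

Row totals: 72, 94. Column totals: 67, 26, 73. Grand total N = 166.
Expected counts (row total × column total / N):
  Phone, First contact: 72×67/166 = 29.0602
  Phone, Escalated: 72×26/166 = 11.2771
  Phone, Unresolved: 72×73/166 = 31.6627
  Email, First contact: 94×67/166 = 37.9398
  Email, Escalated: 94×26/166 = 14.7229
  Email, Unresolved: 94×73/166 = 41.3373
Contributions (O − E)²/E:
  (24 − 29.0602)²/29.0602 = 0.8811
  (17 − 11.2771)²/11.2771 = 2.9043
  (31 − 31.6627)²/31.6627 = 0.0139
  (43 − 37.9398)²/37.9398 = 0.6749
  (9 − 14.7229)²/14.7229 = 2.2245
  (42 − 41.3373)²/41.3373 = 0.0106
χ² = 0.8811 + 2.9043 + 0.0139 + 0.6749 + 2.2245 + 0.0106 = 6.709

6.709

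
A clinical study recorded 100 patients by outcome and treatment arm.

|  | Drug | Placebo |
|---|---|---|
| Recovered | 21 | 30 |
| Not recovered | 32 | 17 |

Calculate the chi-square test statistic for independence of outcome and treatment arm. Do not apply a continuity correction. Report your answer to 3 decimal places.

5.841

Row totals: 51, 49. Column totals: 53, 47. Grand total N = 100.
Expected counts (row total × column total / N):
  Recovered, Drug: 51×53/100 = 27.0300
  Recovered, Placebo: 51×47/100 = 23.9700
  Not recovered, Drug: 49×53/100 = 25.9700
  Not recovered, Placebo: 49×47/100 = 23.0300
Contributions (O − E)²/E:
  (21 − 27.0300)²/27.0300 = 1.3452
  (30 − 23.9700)²/23.9700 = 1.5169
  (32 − 25.9700)²/25.9700 = 1.4001
  (17 − 23.0300)²/23.0300 = 1.5788
χ² = 1.3452 + 1.5169 + 1.4001 + 1.5788 = 5.841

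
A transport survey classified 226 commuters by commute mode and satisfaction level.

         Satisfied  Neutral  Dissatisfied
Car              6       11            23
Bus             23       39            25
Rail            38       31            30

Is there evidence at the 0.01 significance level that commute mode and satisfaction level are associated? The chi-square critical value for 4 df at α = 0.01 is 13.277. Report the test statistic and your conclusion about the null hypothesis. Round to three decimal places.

Row totals: 40, 87, 99. Column totals: 67, 81, 78. Grand total N = 226.
Expected counts (row total × column total / N):
  Car, Satisfied: 40×67/226 = 11.8584
  Car, Neutral: 40×81/226 = 14.3363
  Car, Dissatisfied: 40×78/226 = 13.8053
  Bus, Satisfied: 87×67/226 = 25.7920
  Bus, Neutral: 87×81/226 = 31.1814
  Bus, Dissatisfied: 87×78/226 = 30.0265
  Rail, Satisfied: 99×67/226 = 29.3496
  Rail, Neutral: 99×81/226 = 35.4823
  Rail, Dissatisfied: 99×78/226 = 34.1681
Contributions (O − E)²/E:
  (6 − 11.8584)²/11.8584 = 2.8942
  (11 − 14.3363)²/14.3363 = 0.7764
  (23 − 13.8053)²/13.8053 = 6.1239
  (23 − 25.7920)²/25.7920 = 0.3022
  (39 − 31.1814)²/31.1814 = 1.9605
  (25 − 30.0265)²/30.0265 = 0.8414
  (38 − 29.3496)²/29.3496 = 2.5496
  (31 − 35.4823)²/35.4823 = 0.5662
  (30 − 34.1681)²/34.1681 = 0.5085
χ² = 2.8942 + 0.7764 + 6.1239 + 0.3022 + 1.9605 + 0.8414 + 2.5496 + 0.5662 + 0.5085 = 16.523
df = (3−1)(3−1) = 4. Since 16.523 > 13.277, reject the null hypothesis of independence at α = 0.01.

16.523; reject H₀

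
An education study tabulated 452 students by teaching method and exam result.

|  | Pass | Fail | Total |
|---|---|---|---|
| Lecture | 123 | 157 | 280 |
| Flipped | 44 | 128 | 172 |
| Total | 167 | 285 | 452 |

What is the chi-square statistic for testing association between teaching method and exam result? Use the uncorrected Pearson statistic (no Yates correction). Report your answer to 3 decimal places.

Grand total N = 452.
Expected counts (row total × column total / N):
  Lecture, Pass: 280×167/452 = 103.4513
  Lecture, Fail: 280×285/452 = 176.5487
  Flipped, Pass: 172×167/452 = 63.5487
  Flipped, Fail: 172×285/452 = 108.4513
Contributions (O − E)²/E:
  (123 − 103.4513)²/103.4513 = 3.6940
  (157 − 176.5487)²/176.5487 = 2.1646
  (44 − 63.5487)²/63.5487 = 6.0135
  (128 − 108.4513)²/108.4513 = 3.5237
χ² = 3.6940 + 2.1646 + 6.0135 + 3.5237 = 15.396

15.396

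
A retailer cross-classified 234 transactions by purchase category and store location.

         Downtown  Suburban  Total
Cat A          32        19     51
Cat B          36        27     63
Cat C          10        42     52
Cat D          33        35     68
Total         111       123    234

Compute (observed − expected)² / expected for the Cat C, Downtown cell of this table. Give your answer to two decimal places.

Row total (Cat C) = 52; column total (Downtown) = 111; N = 234.
Expected count E = 52 × 111 / 234 = 24.667.
Contribution = (O − E)²/E = (10 − 24.667)² / 24.667 = 8.72.

8.72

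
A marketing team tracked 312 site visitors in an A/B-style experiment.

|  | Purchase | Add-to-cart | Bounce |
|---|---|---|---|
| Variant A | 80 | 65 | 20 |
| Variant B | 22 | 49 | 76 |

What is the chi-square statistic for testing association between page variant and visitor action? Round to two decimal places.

Row totals: 165, 147. Column totals: 102, 114, 96. Grand total N = 312.
Expected counts (row total × column total / N):
  Variant A, Purchase: 165×102/312 = 53.942
  Variant A, Add-to-cart: 165×114/312 = 60.288
  Variant A, Bounce: 165×96/312 = 50.769
  Variant B, Purchase: 147×102/312 = 48.058
  Variant B, Add-to-cart: 147×114/312 = 53.712
  Variant B, Bounce: 147×96/312 = 45.231
Contributions (O − E)²/E:
  (80 − 53.942)²/53.942 = 12.5880
  (65 − 60.288)²/60.288 = 0.3683
  (20 − 50.769)²/50.769 = 18.6478
  (22 − 48.058)²/48.058 = 14.1292
  (49 − 53.712)²/53.712 = 0.4134
  (76 − 45.231)²/45.231 = 20.9310
χ² = 12.5880 + 0.3683 + 18.6478 + 14.1292 + 0.4134 + 20.9310 = 67.08

67.08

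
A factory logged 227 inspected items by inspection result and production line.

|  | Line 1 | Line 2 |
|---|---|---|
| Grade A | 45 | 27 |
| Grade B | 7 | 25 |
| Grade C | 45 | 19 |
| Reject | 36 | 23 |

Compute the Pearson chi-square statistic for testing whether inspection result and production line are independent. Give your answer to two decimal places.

22.00

Row totals: 72, 32, 64, 59. Column totals: 133, 94. Grand total N = 227.
Expected counts (row total × column total / N):
  Grade A, Line 1: 72×133/227 = 42.185
  Grade A, Line 2: 72×94/227 = 29.815
  Grade B, Line 1: 32×133/227 = 18.749
  Grade B, Line 2: 32×94/227 = 13.251
  Grade C, Line 1: 64×133/227 = 37.498
  Grade C, Line 2: 64×94/227 = 26.502
  Reject, Line 1: 59×133/227 = 34.568
  Reject, Line 2: 59×94/227 = 24.432
Contributions (O − E)²/E:
  (45 − 42.185)²/42.185 = 0.1878
  (27 − 29.815)²/29.815 = 0.2658
  (7 − 18.749)²/18.749 = 7.3625
  (25 − 13.251)²/13.251 = 10.4173
  (45 − 37.498)²/37.498 = 1.5009
  (19 − 26.502)²/26.502 = 2.1236
  (36 − 34.568)²/34.568 = 0.0593
  (23 − 24.432)²/24.432 = 0.0839
χ² = 0.1878 + 0.2658 + 7.3625 + 10.4173 + 1.5009 + 2.1236 + 0.0593 + 0.0839 = 22.00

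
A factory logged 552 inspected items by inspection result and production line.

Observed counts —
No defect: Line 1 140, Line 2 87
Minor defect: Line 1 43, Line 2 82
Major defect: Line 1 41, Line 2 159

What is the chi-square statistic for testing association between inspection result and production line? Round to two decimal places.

77.31

Row totals: 227, 125, 200. Column totals: 224, 328. Grand total N = 552.
Expected counts (row total × column total / N):
  No defect, Line 1: 227×224/552 = 92.116
  No defect, Line 2: 227×328/552 = 134.884
  Minor defect, Line 1: 125×224/552 = 50.725
  Minor defect, Line 2: 125×328/552 = 74.275
  Major defect, Line 1: 200×224/552 = 81.159
  Major defect, Line 2: 200×328/552 = 118.841
Contributions (O − E)²/E:
  (140 − 92.116)²/92.116 = 24.8912
  (87 − 134.884)²/134.884 = 16.9989
  (43 − 50.725)²/50.725 = 1.1765
  (82 − 74.275)²/74.275 = 0.8034
  (41 − 81.159)²/81.159 = 19.8714
  (159 − 118.841)²/118.841 = 13.5706
χ² = 24.8912 + 16.9989 + 1.1765 + 0.8034 + 19.8714 + 13.5706 = 77.31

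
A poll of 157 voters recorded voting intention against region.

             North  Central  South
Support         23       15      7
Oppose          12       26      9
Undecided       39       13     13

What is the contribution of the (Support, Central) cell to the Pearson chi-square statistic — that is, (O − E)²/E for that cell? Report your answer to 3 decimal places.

Row total (Support) = 45; column total (Central) = 54; N = 157.
Expected count E = 45 × 54 / 157 = 15.4777.
Contribution = (O − E)²/E = (15 − 15.4777)² / 15.4777 = 0.015.

0.015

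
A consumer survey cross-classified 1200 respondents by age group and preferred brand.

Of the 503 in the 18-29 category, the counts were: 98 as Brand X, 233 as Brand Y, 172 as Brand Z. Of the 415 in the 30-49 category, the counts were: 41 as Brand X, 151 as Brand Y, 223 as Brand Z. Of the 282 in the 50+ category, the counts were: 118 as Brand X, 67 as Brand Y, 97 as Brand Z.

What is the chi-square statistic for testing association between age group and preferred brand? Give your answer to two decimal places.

Row totals: 503, 415, 282. Column totals: 257, 451, 492. Grand total N = 1200.
Expected counts (row total × column total / N):
  18-29, Brand X: 503×257/1200 = 107.726
  18-29, Brand Y: 503×451/1200 = 189.044
  18-29, Brand Z: 503×492/1200 = 206.230
  30-49, Brand X: 415×257/1200 = 88.879
  30-49, Brand Y: 415×451/1200 = 155.971
  30-49, Brand Z: 415×492/1200 = 170.150
  50+, Brand X: 282×257/1200 = 60.395
  50+, Brand Y: 282×451/1200 = 105.985
  50+, Brand Z: 282×492/1200 = 115.620
Contributions (O − E)²/E:
  (98 − 107.726)²/107.726 = 0.8781
  (233 − 189.044)²/189.044 = 10.2205
  (172 − 206.230)²/206.230 = 5.6815
  (41 − 88.879)²/88.879 = 25.7924
  (151 − 155.971)²/155.971 = 0.1584
  (223 − 170.150)²/170.150 = 16.4156
  (118 − 60.395)²/60.395 = 54.9439
  (67 − 105.985)²/105.985 = 14.3401
  (97 − 115.620)²/115.620 = 2.9987
χ² = 0.8781 + 10.2205 + 5.6815 + 25.7924 + 0.1584 + 16.4156 + 54.9439 + 14.3401 + 2.9987 = 131.43

131.43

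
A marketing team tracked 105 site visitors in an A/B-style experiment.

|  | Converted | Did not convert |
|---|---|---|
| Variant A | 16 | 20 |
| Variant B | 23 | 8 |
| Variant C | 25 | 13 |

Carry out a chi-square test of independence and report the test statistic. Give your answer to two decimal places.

Row totals: 36, 31, 38. Column totals: 64, 41. Grand total N = 105.
Expected counts (row total × column total / N):
  Variant A, Converted: 36×64/105 = 21.943
  Variant A, Did not convert: 36×41/105 = 14.057
  Variant B, Converted: 31×64/105 = 18.895
  Variant B, Did not convert: 31×41/105 = 12.105
  Variant C, Converted: 38×64/105 = 23.162
  Variant C, Did not convert: 38×41/105 = 14.838
Contributions (O − E)²/E:
  (16 − 21.943)²/21.943 = 1.6096
  (20 − 14.057)²/14.057 = 2.5126
  (23 − 18.895)²/18.895 = 0.8918
  (8 − 12.105)²/12.105 = 1.3921
  (25 − 23.162)²/23.162 = 0.1459
  (13 − 14.838)²/14.838 = 0.2277
χ² = 1.6096 + 2.5126 + 0.8918 + 1.3921 + 0.1459 + 0.2277 = 6.78

6.78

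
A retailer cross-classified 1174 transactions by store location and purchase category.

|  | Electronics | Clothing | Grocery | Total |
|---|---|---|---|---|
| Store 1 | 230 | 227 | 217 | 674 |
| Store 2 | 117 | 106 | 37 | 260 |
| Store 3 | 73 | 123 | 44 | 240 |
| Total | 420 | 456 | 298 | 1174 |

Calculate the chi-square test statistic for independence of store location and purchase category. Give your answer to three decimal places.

52.773

Grand total N = 1174.
Expected counts (row total × column total / N):
  Store 1, Electronics: 674×420/1174 = 241.1244
  Store 1, Clothing: 674×456/1174 = 261.7922
  Store 1, Grocery: 674×298/1174 = 171.0835
  Store 2, Electronics: 260×420/1174 = 93.0153
  Store 2, Clothing: 260×456/1174 = 100.9881
  Store 2, Grocery: 260×298/1174 = 65.9966
  Store 3, Electronics: 240×420/1174 = 85.8603
  Store 3, Clothing: 240×456/1174 = 93.2198
  Store 3, Grocery: 240×298/1174 = 60.9199
Contributions (O − E)²/E:
  (230 − 241.1244)²/241.1244 = 0.5132
  (227 − 261.7922)²/261.7922 = 4.6239
  (217 − 171.0835)²/171.0835 = 12.3234
  (117 − 93.0153)²/93.0153 = 6.1846
  (106 − 100.9881)²/100.9881 = 0.2487
  (37 − 65.9966)²/65.9966 = 12.7401
  (73 − 85.8603)²/85.8603 = 1.9262
  (123 − 93.2198)²/93.2198 = 9.5136
  (44 − 60.9199)²/60.9199 = 4.6993
χ² = 0.5132 + 4.6239 + 12.3234 + 6.1846 + 0.2487 + 12.7401 + 1.9262 + 9.5136 + 4.6993 = 52.773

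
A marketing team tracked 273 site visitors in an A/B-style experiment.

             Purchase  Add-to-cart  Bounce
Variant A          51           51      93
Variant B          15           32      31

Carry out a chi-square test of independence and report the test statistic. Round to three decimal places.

5.933

Row totals: 195, 78. Column totals: 66, 83, 124. Grand total N = 273.
Expected counts (row total × column total / N):
  Variant A, Purchase: 195×66/273 = 47.1429
  Variant A, Add-to-cart: 195×83/273 = 59.2857
  Variant A, Bounce: 195×124/273 = 88.5714
  Variant B, Purchase: 78×66/273 = 18.8571
  Variant B, Add-to-cart: 78×83/273 = 23.7143
  Variant B, Bounce: 78×124/273 = 35.4286
Contributions (O − E)²/E:
  (51 − 47.1429)²/47.1429 = 0.3156
  (51 − 59.2857)²/59.2857 = 1.1580
  (93 − 88.5714)²/88.5714 = 0.2214
  (15 − 18.8571)²/18.8571 = 0.7889
  (32 − 23.7143)²/23.7143 = 2.8950
  (31 − 35.4286)²/35.4286 = 0.5536
χ² = 0.3156 + 1.1580 + 0.2214 + 0.7889 + 2.8950 + 0.5536 = 5.933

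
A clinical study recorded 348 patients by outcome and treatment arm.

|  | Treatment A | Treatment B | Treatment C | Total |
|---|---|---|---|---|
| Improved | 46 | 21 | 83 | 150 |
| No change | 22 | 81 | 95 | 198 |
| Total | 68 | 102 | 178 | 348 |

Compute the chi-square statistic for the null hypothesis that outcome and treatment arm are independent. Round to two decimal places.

Grand total N = 348.
Expected counts (row total × column total / N):
  Improved, Treatment A: 150×68/348 = 29.310
  Improved, Treatment B: 150×102/348 = 43.966
  Improved, Treatment C: 150×178/348 = 76.724
  No change, Treatment A: 198×68/348 = 38.690
  No change, Treatment B: 198×102/348 = 58.034
  No change, Treatment C: 198×178/348 = 101.276
Contributions (O − E)²/E:
  (46 − 29.310)²/29.310 = 9.5038
  (21 − 43.966)²/43.966 = 11.9965
  (83 − 76.724)²/76.724 = 0.5134
  (22 − 38.690)²/38.690 = 7.1997
  (81 − 58.034)²/58.034 = 9.0884
  (95 − 101.276)²/101.276 = 0.3889
χ² = 9.5038 + 11.9965 + 0.5134 + 7.1997 + 9.0884 + 0.3889 = 38.69

38.69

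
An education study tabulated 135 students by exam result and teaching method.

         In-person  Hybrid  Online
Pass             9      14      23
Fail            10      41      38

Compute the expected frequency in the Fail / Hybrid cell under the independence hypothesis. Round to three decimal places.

36.259

Row total (Fail) = 89; column total (Hybrid) = 55; grand total N = 135.
Expected count = (row total × column total) / N = 89 × 55 / 135 = 36.259.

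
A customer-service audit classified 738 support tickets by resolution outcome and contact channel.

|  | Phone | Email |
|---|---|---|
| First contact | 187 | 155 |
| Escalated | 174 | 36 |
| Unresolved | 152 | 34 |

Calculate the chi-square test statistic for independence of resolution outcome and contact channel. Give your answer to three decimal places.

Row totals: 342, 210, 186. Column totals: 513, 225. Grand total N = 738.
Expected counts (row total × column total / N):
  First contact, Phone: 342×513/738 = 237.7317
  First contact, Email: 342×225/738 = 104.2683
  Escalated, Phone: 210×513/738 = 145.9756
  Escalated, Email: 210×225/738 = 64.0244
  Unresolved, Phone: 186×513/738 = 129.2927
  Unresolved, Email: 186×225/738 = 56.7073
Contributions (O − E)²/E:
  (187 − 237.7317)²/237.7317 = 10.8261
  (155 − 104.2683)²/104.2683 = 24.6835
  (174 − 145.9756)²/145.9756 = 5.3801
  (36 − 64.0244)²/64.0244 = 12.2667
  (152 − 129.2927)²/129.2927 = 3.9880
  (34 − 56.7073)²/56.7073 = 9.0927
χ² = 10.8261 + 24.6835 + 5.3801 + 12.2667 + 3.9880 + 9.0927 = 66.237

66.237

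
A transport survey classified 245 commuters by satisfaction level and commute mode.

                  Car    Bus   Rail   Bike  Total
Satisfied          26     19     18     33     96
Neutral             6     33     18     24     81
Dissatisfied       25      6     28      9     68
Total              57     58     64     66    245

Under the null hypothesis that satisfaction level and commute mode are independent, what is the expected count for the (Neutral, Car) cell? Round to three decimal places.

18.845

Row total (Neutral) = 81; column total (Car) = 57; grand total N = 245.
Expected count = (row total × column total) / N = 81 × 57 / 245 = 18.845.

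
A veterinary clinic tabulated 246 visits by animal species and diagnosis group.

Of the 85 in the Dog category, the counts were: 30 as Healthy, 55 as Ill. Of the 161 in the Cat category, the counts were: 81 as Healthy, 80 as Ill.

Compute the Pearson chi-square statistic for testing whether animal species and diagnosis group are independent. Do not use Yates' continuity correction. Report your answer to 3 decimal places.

Row totals: 85, 161. Column totals: 111, 135. Grand total N = 246.
Expected counts (row total × column total / N):
  Dog, Healthy: 85×111/246 = 38.3537
  Dog, Ill: 85×135/246 = 46.6463
  Cat, Healthy: 161×111/246 = 72.6463
  Cat, Ill: 161×135/246 = 88.3537
Contributions (O − E)²/E:
  (30 − 38.3537)²/38.3537 = 1.8195
  (55 − 46.6463)²/46.6463 = 1.4960
  (81 − 72.6463)²/72.6463 = 0.9606
  (80 − 88.3537)²/88.3537 = 0.7898
χ² = 1.8195 + 1.4960 + 0.9606 + 0.7898 = 5.066

5.066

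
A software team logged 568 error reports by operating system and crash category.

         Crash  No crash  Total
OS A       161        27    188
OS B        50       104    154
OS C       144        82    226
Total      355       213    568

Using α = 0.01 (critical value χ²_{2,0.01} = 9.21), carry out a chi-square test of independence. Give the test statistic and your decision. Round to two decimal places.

Grand total N = 568.
Expected counts (row total × column total / N):
  OS A, Crash: 188×355/568 = 117.500
  OS A, No crash: 188×213/568 = 70.500
  OS B, Crash: 154×355/568 = 96.250
  OS B, No crash: 154×213/568 = 57.750
  OS C, Crash: 226×355/568 = 141.250
  OS C, No crash: 226×213/568 = 84.750
Contributions (O − E)²/E:
  (161 − 117.500)²/117.500 = 16.1043
  (27 − 70.500)²/70.500 = 26.8404
  (50 − 96.250)²/96.250 = 22.2240
  (104 − 57.750)²/57.750 = 37.0400
  (144 − 141.250)²/141.250 = 0.0535
  (82 − 84.750)²/84.750 = 0.0892
χ² = 16.1043 + 26.8404 + 22.2240 + 37.0400 + 0.0535 + 0.0892 = 102.35
df = (3−1)(2−1) = 2. Since 102.35 > 9.21, reject the null hypothesis of independence at α = 0.01.

102.35; reject H₀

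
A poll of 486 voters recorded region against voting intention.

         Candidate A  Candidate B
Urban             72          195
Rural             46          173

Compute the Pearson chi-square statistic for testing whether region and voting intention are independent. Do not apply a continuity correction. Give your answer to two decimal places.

2.33

Row totals: 267, 219. Column totals: 118, 368. Grand total N = 486.
Expected counts (row total × column total / N):
  Urban, Candidate A: 267×118/486 = 64.827
  Urban, Candidate B: 267×368/486 = 202.173
  Rural, Candidate A: 219×118/486 = 53.173
  Rural, Candidate B: 219×368/486 = 165.827
Contributions (O − E)²/E:
  (72 − 64.827)²/64.827 = 0.7937
  (195 − 202.173)²/202.173 = 0.2545
  (46 − 53.173)²/53.173 = 0.9676
  (173 − 165.827)²/165.827 = 0.3103
χ² = 0.7937 + 0.2545 + 0.9676 + 0.3103 = 2.33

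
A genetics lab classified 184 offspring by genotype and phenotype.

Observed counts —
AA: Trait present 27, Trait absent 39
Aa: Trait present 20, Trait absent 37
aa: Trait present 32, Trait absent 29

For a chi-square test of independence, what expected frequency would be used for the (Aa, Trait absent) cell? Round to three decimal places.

32.527

Row total (Aa) = 57; column total (Trait absent) = 105; grand total N = 184.
Expected count = (row total × column total) / N = 57 × 105 / 184 = 32.527.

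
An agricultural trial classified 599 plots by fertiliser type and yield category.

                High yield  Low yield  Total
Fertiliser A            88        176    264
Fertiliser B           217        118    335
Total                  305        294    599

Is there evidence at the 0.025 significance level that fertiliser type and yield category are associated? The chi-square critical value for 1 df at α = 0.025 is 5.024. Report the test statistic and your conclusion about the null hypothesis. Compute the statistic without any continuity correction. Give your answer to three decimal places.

58.408; reject H₀

Grand total N = 599.
Expected counts (row total × column total / N):
  Fertiliser A, High yield: 264×305/599 = 134.4240
  Fertiliser A, Low yield: 264×294/599 = 129.5760
  Fertiliser B, High yield: 335×305/599 = 170.5760
  Fertiliser B, Low yield: 335×294/599 = 164.4240
Contributions (O − E)²/E:
  (88 − 134.4240)²/134.4240 = 16.0328
  (176 − 129.5760)²/129.5760 = 16.6326
  (217 − 170.5760)²/170.5760 = 12.6348
  (118 − 164.4240)²/164.4240 = 13.1075
χ² = 16.0328 + 16.6326 + 12.6348 + 13.1075 = 58.408
df = (2−1)(2−1) = 1. Since 58.408 > 5.024, reject the null hypothesis of independence at α = 0.025.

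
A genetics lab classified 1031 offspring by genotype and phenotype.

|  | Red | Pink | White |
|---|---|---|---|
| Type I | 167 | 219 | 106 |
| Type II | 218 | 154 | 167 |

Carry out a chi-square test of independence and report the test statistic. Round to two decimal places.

29.63

Row totals: 492, 539. Column totals: 385, 373, 273. Grand total N = 1031.
Expected counts (row total × column total / N):
  Type I, Red: 492×385/1031 = 183.725
  Type I, Pink: 492×373/1031 = 177.998
  Type I, White: 492×273/1031 = 130.277
  Type II, Red: 539×385/1031 = 201.275
  Type II, Pink: 539×373/1031 = 195.002
  Type II, White: 539×273/1031 = 142.723
Contributions (O − E)²/E:
  (167 − 183.725)²/183.725 = 1.5225
  (219 − 177.998)²/177.998 = 9.4448
  (106 − 130.277)²/130.277 = 4.5240
  (218 − 201.275)²/201.275 = 1.3898
  (154 − 195.002)²/195.002 = 8.6213
  (167 − 142.723)²/142.723 = 4.1295
χ² = 1.5225 + 9.4448 + 4.5240 + 1.3898 + 8.6213 + 4.1295 = 29.63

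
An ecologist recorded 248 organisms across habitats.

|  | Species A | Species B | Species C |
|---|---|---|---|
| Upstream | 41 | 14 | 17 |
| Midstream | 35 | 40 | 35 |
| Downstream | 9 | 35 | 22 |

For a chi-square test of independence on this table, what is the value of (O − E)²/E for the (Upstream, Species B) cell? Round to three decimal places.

Row total (Upstream) = 72; column total (Species B) = 89; N = 248.
Expected count E = 72 × 89 / 248 = 25.8387.
Contribution = (O − E)²/E = (14 − 25.8387)² / 25.8387 = 5.424.

5.424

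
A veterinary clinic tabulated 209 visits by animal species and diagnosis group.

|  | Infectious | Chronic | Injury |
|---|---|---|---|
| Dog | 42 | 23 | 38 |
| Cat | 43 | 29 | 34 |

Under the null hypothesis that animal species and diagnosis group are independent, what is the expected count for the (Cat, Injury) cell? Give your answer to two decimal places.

36.52

Row total (Cat) = 106; column total (Injury) = 72; grand total N = 209.
Expected count = (row total × column total) / N = 106 × 72 / 209 = 36.52.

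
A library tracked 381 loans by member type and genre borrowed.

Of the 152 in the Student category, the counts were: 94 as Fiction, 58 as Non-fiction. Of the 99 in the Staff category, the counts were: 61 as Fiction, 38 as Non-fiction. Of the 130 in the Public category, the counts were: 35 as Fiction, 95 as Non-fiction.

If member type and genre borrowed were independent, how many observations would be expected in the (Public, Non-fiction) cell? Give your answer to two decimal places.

65.17

Row total (Public) = 130; column total (Non-fiction) = 191; grand total N = 381.
Expected count = (row total × column total) / N = 130 × 191 / 381 = 65.17.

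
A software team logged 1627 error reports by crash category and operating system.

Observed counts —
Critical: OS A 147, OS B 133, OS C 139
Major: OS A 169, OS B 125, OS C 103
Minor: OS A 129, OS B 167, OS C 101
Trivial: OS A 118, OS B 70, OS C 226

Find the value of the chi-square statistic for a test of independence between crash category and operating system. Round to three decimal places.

120.709

Row totals: 419, 397, 397, 414. Column totals: 563, 495, 569. Grand total N = 1627.
Expected counts (row total × column total / N):
  Critical, OS A: 419×563/1627 = 144.9889
  Critical, OS B: 419×495/1627 = 127.4770
  Critical, OS C: 419×569/1627 = 146.5341
  Major, OS A: 397×563/1627 = 137.3762
  Major, OS B: 397×495/1627 = 120.7837
  Major, OS C: 397×569/1627 = 138.8402
  Minor, OS A: 397×563/1627 = 137.3762
  Minor, OS B: 397×495/1627 = 120.7837
  Minor, OS C: 397×569/1627 = 138.8402
  Trivial, OS A: 414×563/1627 = 143.2588
  Trivial, OS B: 414×495/1627 = 125.9557
  Trivial, OS C: 414×569/1627 = 144.7855
Contributions (O − E)²/E:
  (147 − 144.9889)²/144.9889 = 0.0279
  (133 − 127.4770)²/127.4770 = 0.2393
  (139 − 146.5341)²/146.5341 = 0.3874
  (169 − 137.3762)²/137.3762 = 7.2798
  (125 − 120.7837)²/120.7837 = 0.1472
  (103 − 138.8402)²/138.8402 = 9.2518
  (129 − 137.3762)²/137.3762 = 0.5107
  (167 − 120.7837)²/120.7837 = 17.6841
  (101 − 138.8402)²/138.8402 = 10.3132
  (118 − 143.2588)²/143.2588 = 4.4535
  (70 − 125.9557)²/125.9557 = 24.8583
  (226 − 144.7855)²/144.7855 = 45.5556
χ² = 0.0279 + 0.2393 + 0.3874 + 7.2798 + 0.1472 + 9.2518 + 0.5107 + 17.6841 + 10.3132 + 4.4535 + 24.8583 + 45.5556 = 120.709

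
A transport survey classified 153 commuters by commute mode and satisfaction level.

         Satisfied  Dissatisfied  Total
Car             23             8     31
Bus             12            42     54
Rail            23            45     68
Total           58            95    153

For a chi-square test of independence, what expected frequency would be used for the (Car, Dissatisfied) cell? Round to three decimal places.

Row total (Car) = 31; column total (Dissatisfied) = 95; grand total N = 153.
Expected count = (row total × column total) / N = 31 × 95 / 153 = 19.248.

19.248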